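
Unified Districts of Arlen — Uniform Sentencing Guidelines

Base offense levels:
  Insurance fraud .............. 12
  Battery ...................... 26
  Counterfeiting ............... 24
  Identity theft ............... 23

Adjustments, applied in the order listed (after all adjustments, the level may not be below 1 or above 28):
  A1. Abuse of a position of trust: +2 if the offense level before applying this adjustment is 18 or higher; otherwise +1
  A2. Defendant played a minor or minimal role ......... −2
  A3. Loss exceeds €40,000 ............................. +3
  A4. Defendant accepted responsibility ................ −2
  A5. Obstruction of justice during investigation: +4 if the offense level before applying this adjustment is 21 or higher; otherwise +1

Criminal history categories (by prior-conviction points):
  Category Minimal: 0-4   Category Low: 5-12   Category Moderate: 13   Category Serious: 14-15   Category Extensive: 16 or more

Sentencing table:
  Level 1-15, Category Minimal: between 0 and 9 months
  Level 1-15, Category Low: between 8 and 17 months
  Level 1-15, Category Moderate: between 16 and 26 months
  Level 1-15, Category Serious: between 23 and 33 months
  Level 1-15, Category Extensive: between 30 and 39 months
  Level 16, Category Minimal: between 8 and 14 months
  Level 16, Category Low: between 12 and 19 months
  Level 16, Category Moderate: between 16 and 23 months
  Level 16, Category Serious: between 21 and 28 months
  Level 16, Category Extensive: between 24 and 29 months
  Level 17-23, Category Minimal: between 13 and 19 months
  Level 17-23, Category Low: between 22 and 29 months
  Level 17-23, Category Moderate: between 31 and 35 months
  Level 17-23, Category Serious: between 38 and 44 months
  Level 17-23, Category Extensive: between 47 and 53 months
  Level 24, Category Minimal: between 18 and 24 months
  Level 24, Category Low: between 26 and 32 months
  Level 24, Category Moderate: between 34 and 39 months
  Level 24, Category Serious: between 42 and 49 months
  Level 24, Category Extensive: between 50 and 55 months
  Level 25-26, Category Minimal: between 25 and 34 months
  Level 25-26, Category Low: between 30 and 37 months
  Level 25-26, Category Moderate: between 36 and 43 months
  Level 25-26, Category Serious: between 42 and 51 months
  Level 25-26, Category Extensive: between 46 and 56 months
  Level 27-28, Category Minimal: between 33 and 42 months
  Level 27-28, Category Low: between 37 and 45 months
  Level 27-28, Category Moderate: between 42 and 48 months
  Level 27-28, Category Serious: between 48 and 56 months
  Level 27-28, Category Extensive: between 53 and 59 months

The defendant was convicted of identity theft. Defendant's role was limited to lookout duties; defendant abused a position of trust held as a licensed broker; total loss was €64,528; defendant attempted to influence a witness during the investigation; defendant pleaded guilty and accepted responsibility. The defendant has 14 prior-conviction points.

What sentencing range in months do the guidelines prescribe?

48-56 months

Base offense level for identity theft: 23.
A1 applies (level before this adjustment is 23 ≥ 18, so +2): 23 + 2 = 25.
A2 applies: 25 − 2 = 23.
A3 applies: 23 + 3 = 26.
A4 applies: 26 − 2 = 24.
A5 applies (level before this adjustment is 24 ≥ 21, so +4): 24 + 4 = 28.
Final offense level: 28.
Criminal history: 14 prior points → Category Serious (14-15).
Level 28 falls in the 27-28 band.
Grid: Level 27-28 × Category Serious = 48-56 months.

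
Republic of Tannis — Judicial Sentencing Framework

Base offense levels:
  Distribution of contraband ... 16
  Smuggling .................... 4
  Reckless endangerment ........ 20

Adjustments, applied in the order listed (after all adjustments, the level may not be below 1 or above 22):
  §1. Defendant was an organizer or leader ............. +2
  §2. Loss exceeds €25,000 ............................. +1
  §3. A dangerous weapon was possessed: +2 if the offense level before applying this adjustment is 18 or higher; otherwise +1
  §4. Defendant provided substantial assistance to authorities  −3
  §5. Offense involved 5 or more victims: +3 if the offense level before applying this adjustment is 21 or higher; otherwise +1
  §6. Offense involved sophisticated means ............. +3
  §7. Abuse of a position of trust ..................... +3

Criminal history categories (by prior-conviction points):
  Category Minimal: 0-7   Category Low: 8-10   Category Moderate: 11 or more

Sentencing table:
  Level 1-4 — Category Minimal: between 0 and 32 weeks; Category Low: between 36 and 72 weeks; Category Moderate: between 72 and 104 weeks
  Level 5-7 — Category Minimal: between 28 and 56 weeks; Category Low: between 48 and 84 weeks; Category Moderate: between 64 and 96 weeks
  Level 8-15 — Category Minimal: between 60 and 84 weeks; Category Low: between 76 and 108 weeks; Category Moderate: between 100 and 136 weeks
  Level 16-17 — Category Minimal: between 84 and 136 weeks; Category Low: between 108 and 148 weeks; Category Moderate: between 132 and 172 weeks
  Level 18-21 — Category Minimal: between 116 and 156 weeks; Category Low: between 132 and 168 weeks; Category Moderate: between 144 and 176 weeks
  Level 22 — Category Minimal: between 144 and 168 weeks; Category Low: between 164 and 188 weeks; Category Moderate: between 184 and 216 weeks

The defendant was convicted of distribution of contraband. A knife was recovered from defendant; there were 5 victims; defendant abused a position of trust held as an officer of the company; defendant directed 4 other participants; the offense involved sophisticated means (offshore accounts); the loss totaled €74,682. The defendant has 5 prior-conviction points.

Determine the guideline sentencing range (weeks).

144-168 weeks

Base offense level for distribution of contraband: 16.
§1 applies: 16 + 2 = 18.
§2 applies: 18 + 1 = 19.
§3 applies (level before this adjustment is 19 ≥ 18, so +2): 19 + 2 = 21.
§5 applies (level before this adjustment is 21 ≥ 21, so +3): 21 + 3 = 24.
§6 applies: 24 + 3 = 27.
§7 applies: 27 + 3 = 30.
Level 30 exceeds the maximum of 22; capped at 22.
Final offense level: 22.
Criminal history: 5 prior points → Category Minimal (0-7).
Level 22 falls in the 22 band.
Grid: Level 22 × Category Minimal = 144-168 weeks.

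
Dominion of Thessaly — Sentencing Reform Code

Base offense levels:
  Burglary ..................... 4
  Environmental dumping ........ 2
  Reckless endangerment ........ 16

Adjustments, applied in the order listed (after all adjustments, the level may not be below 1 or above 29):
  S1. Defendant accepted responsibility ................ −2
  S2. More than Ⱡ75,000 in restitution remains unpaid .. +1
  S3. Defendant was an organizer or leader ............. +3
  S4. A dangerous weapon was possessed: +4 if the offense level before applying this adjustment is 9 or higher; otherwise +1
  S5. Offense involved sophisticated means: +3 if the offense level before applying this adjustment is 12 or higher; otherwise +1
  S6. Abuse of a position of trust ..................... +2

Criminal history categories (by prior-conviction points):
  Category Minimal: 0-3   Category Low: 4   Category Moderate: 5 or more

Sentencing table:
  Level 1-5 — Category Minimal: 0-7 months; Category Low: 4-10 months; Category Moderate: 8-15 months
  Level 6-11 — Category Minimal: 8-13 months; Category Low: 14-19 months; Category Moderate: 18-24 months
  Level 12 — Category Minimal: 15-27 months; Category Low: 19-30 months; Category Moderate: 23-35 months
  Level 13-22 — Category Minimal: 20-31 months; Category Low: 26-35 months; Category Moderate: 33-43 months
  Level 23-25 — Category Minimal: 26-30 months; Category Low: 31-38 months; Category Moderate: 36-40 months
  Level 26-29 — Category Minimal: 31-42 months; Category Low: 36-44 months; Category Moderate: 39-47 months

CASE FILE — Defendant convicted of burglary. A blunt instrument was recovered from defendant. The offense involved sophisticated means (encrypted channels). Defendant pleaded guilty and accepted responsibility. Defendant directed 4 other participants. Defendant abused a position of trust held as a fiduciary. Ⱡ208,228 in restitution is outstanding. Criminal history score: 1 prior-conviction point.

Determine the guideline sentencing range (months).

Base offense level for burglary: 4.
S1 applies: 4 − 2 = 2.
S2 applies: 2 + 1 = 3.
S3 applies: 3 + 3 = 6.
S4 applies (level before this adjustment is 6 < 9, so +1): 6 + 1 = 7.
S5 applies (level before this adjustment is 7 < 12, so +1): 7 + 1 = 8.
S6 applies: 8 + 2 = 10.
Final offense level: 10.
Criminal history: 1 prior point → Category Minimal (0-3).
Level 10 falls in the 6-11 band.
Grid: Level 6-11 × Category Minimal = 8-13 months.

8-13 months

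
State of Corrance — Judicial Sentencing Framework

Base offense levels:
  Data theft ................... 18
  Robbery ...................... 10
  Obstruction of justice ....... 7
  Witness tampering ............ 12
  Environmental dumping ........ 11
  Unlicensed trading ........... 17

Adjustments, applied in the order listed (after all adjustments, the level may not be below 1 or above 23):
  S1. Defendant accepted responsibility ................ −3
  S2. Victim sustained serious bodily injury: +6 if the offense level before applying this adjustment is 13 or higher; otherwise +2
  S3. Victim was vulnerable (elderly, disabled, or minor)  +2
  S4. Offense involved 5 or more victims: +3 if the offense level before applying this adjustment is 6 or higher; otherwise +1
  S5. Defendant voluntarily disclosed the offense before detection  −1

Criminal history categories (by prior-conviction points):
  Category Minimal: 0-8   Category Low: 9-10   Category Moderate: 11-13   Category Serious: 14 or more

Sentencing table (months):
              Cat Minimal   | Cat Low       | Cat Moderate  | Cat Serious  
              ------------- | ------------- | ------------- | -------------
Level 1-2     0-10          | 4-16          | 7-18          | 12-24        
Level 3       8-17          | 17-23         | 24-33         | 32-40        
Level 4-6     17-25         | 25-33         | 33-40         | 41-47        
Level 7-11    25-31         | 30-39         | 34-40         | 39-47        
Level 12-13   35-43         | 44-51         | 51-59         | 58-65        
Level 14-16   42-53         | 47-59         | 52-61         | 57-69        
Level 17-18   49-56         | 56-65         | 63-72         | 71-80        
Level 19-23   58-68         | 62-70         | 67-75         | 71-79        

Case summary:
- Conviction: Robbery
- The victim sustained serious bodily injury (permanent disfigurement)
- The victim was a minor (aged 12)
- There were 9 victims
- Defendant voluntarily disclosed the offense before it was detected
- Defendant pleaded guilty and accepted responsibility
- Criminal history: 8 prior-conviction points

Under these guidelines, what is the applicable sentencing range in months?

Base offense level for robbery: 10.
S1 applies: 10 − 3 = 7.
S2 applies (level before this adjustment is 7 < 13, so +2): 7 + 2 = 9.
S3 applies: 9 + 2 = 11.
S4 applies (level before this adjustment is 11 ≥ 6, so +3): 11 + 3 = 14.
S5 applies: 14 − 1 = 13.
Final offense level: 13.
Criminal history: 8 prior points → Category Minimal (0-8).
Level 13 falls in the 12-13 band.
Grid: Level 12-13 × Category Minimal = 35-43 months.

35-43 months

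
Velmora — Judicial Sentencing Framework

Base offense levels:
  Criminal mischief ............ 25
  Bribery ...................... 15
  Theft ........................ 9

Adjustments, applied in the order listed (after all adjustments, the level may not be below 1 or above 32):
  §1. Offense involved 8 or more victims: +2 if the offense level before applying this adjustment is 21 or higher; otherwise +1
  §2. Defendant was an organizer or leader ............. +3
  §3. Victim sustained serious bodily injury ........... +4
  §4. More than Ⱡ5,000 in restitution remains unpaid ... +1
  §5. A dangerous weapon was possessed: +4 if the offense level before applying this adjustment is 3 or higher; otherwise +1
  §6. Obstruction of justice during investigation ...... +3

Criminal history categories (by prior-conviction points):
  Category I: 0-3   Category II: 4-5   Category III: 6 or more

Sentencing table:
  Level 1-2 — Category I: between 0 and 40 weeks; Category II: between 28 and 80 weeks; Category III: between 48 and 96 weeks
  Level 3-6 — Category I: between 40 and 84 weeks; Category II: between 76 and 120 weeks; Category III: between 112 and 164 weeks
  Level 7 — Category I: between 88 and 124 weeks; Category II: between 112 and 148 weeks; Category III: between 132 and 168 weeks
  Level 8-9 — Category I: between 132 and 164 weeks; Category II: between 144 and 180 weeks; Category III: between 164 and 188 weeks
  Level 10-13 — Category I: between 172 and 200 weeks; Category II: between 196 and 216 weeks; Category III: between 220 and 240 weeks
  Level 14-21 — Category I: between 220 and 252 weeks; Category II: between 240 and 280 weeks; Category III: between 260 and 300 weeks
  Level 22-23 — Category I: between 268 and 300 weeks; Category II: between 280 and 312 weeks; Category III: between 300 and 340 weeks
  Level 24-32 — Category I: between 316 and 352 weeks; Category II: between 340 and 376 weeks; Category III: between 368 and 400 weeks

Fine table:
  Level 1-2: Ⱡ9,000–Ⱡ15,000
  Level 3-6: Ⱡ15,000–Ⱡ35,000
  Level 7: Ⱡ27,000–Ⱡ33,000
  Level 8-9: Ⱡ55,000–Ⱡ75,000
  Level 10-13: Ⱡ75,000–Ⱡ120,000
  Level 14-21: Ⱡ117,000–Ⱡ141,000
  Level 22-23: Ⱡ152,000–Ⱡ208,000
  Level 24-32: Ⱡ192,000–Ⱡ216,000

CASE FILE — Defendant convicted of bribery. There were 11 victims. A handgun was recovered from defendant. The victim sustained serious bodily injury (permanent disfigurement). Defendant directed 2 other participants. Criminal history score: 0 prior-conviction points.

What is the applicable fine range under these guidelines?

Base offense level for bribery: 15.
§1 applies (level before this adjustment is 15 < 21, so +1): 15 + 1 = 16.
§2 applies: 16 + 3 = 19.
§3 applies: 19 + 4 = 23.
§5 applies (level before this adjustment is 23 ≥ 3, so +4): 23 + 4 = 27.
§6 does not apply.
Final offense level: 27.
Level 27 falls in the 24-32 band.
Fine table: Level 24-32 → Ⱡ192,000–Ⱡ216,000.

Ⱡ192,000–Ⱡ216,000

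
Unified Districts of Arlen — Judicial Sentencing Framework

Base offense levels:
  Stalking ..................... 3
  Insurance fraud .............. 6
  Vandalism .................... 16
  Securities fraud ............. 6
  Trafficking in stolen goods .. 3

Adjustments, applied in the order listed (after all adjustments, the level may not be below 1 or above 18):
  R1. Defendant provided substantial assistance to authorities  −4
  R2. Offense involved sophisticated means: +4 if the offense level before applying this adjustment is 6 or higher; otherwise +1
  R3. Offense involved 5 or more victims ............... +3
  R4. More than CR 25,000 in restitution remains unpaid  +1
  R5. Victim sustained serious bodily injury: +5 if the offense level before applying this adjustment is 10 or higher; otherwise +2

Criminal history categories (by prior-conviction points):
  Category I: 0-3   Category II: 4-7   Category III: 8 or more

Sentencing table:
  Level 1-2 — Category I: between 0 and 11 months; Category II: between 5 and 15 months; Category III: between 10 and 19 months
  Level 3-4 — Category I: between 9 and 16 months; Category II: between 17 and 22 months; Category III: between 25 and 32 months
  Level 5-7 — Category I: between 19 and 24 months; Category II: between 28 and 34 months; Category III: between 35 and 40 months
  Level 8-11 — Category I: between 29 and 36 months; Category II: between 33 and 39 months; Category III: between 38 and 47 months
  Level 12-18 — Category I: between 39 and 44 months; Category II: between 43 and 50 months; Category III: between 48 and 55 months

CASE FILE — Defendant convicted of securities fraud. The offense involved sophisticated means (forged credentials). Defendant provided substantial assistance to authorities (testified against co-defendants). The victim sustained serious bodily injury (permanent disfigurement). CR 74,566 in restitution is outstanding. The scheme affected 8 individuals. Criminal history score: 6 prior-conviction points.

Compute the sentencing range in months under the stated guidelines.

Base offense level for securities fraud: 6.
R1 applies: 6 − 4 = 2.
R2 applies (level before this adjustment is 2 < 6, so +1): 2 + 1 = 3.
R3 applies: 3 + 3 = 6.
R4 applies: 6 + 1 = 7.
R5 applies (level before this adjustment is 7 < 10, so +2): 7 + 2 = 9.
Final offense level: 9.
Criminal history: 6 prior points → Category II (4-7).
Level 9 falls in the 8-11 band.
Grid: Level 8-11 × Category II = 33-39 months.

33-39 months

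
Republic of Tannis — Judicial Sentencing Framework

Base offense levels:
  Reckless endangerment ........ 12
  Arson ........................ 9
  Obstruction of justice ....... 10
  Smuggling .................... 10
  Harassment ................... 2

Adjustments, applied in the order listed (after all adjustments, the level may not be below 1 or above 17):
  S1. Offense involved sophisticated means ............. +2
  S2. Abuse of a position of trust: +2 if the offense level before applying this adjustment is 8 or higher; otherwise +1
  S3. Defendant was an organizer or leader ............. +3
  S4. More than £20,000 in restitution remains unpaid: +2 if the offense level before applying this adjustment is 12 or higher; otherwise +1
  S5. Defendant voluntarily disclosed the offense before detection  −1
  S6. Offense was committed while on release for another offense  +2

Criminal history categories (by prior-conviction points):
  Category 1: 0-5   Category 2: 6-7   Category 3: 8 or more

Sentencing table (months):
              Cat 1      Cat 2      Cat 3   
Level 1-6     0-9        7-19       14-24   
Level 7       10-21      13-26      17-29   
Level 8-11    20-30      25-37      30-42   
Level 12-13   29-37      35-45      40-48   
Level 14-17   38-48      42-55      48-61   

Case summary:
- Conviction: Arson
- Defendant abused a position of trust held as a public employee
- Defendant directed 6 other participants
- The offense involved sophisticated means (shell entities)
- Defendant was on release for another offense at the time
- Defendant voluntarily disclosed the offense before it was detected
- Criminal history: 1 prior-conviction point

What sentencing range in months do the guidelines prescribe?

38-48 months

Base offense level for arson: 9.
S1 applies: 9 + 2 = 11.
S2 applies (level before this adjustment is 11 ≥ 8, so +2): 11 + 2 = 13.
S3 applies: 13 + 3 = 16.
S4 does not apply.
S5 applies: 16 − 1 = 15.
S6 applies: 15 + 2 = 17.
Final offense level: 17.
Criminal history: 1 prior point → Category 1 (0-5).
Level 17 falls in the 14-17 band.
Grid: Level 14-17 × Category 1 = 38-48 months.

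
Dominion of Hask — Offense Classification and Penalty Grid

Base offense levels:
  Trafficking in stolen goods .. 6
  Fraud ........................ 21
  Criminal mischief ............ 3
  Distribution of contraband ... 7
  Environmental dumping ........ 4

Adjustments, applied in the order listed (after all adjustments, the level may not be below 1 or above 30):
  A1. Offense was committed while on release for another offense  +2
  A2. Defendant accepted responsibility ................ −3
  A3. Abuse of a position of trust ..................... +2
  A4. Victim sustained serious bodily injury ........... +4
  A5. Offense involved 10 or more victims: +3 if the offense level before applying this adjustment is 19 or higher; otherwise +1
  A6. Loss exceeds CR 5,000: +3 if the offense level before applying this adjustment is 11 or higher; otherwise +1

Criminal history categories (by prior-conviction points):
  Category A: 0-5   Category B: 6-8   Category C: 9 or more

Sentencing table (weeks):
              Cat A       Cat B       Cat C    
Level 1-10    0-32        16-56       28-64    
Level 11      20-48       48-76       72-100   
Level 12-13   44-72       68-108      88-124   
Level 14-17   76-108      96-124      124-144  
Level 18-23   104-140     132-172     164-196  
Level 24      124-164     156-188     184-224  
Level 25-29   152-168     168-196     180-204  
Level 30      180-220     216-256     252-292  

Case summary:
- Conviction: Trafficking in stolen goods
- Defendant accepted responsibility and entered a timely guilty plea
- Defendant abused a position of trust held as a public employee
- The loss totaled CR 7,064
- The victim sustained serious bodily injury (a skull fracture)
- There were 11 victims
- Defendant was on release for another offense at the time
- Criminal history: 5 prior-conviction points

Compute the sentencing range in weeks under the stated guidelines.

76-108 weeks

Base offense level for trafficking in stolen goods: 6.
A1 applies: 6 + 2 = 8.
A2 applies: 8 − 3 = 5.
A3 applies: 5 + 2 = 7.
A4 applies: 7 + 4 = 11.
A5 applies (level before this adjustment is 11 < 19, so +1): 11 + 1 = 12.
A6 applies (level before this adjustment is 12 ≥ 11, so +3): 12 + 3 = 15.
Final offense level: 15.
Criminal history: 5 prior points → Category A (0-5).
Level 15 falls in the 14-17 band.
Grid: Level 14-17 × Category A = 76-108 weeks.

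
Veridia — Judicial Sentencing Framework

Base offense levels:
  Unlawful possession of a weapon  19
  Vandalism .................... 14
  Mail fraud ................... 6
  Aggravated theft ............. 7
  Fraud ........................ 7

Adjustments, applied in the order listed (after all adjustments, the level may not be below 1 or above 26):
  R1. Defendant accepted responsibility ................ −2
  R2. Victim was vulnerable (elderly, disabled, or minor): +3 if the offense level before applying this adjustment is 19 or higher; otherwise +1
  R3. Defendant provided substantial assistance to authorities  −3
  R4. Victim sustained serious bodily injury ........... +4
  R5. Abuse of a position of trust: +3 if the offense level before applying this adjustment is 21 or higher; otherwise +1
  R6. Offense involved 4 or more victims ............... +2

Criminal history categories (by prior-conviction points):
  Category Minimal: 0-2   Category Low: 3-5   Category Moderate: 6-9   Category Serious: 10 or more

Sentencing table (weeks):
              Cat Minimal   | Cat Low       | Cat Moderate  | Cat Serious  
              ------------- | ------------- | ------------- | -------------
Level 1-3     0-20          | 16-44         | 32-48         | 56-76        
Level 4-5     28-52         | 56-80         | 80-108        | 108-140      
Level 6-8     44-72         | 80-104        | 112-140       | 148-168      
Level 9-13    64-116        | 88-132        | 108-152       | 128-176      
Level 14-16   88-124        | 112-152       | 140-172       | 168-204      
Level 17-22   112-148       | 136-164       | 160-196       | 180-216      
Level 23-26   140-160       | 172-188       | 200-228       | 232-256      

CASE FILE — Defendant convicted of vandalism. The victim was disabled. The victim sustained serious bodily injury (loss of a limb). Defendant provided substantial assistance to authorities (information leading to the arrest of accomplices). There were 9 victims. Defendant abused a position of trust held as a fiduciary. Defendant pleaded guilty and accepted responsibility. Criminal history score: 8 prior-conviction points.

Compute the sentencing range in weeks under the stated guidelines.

160-196 weeks

Base offense level for vandalism: 14.
R1 applies: 14 − 2 = 12.
R2 applies (level before this adjustment is 12 < 19, so +1): 12 + 1 = 13.
R3 applies: 13 − 3 = 10.
R4 applies: 10 + 4 = 14.
R5 applies (level before this adjustment is 14 < 21, so +1): 14 + 1 = 15.
R6 applies: 15 + 2 = 17.
Final offense level: 17.
Criminal history: 8 prior points → Category Moderate (6-9).
Level 17 falls in the 17-22 band.
Grid: Level 17-22 × Category Moderate = 160-196 weeks.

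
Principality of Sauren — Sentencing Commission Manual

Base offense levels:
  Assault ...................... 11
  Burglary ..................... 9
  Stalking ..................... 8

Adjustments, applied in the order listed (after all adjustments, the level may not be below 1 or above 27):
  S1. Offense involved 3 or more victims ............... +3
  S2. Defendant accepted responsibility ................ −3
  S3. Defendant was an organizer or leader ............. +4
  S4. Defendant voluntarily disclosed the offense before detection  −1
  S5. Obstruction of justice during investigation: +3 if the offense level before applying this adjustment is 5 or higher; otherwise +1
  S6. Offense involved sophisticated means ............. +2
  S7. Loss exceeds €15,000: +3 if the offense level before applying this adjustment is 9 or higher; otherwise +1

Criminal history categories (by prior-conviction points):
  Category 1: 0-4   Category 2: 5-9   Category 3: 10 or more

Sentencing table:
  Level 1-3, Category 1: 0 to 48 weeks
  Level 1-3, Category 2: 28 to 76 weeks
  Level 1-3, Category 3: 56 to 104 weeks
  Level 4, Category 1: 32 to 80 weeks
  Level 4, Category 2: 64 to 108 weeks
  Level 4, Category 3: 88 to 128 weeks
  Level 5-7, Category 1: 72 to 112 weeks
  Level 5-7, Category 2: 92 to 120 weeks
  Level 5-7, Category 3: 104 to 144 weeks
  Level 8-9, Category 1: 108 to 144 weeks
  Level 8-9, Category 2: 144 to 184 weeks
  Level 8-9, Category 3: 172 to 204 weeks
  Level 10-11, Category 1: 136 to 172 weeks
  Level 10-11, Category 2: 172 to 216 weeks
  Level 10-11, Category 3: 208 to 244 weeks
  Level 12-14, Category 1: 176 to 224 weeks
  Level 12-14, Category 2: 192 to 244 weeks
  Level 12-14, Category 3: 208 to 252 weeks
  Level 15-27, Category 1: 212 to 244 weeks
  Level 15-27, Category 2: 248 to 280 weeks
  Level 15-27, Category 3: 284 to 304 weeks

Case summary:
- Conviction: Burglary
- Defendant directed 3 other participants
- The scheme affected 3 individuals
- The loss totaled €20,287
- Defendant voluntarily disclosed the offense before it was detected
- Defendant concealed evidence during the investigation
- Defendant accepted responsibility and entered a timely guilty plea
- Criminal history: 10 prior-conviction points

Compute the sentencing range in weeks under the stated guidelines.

284-304 weeks

Base offense level for burglary: 9.
S1 applies: 9 + 3 = 12.
S2 applies: 12 − 3 = 9.
S3 applies: 9 + 4 = 13.
S4 applies: 13 − 1 = 12.
S5 applies (level before this adjustment is 12 ≥ 5, so +3): 12 + 3 = 15.
S7 applies (level before this adjustment is 15 ≥ 9, so +3): 15 + 3 = 18.
Final offense level: 18.
Criminal history: 10 prior points → Category 3 (10+).
Level 18 falls in the 15-27 band.
Grid: Level 15-27 × Category 3 = 284-304 weeks.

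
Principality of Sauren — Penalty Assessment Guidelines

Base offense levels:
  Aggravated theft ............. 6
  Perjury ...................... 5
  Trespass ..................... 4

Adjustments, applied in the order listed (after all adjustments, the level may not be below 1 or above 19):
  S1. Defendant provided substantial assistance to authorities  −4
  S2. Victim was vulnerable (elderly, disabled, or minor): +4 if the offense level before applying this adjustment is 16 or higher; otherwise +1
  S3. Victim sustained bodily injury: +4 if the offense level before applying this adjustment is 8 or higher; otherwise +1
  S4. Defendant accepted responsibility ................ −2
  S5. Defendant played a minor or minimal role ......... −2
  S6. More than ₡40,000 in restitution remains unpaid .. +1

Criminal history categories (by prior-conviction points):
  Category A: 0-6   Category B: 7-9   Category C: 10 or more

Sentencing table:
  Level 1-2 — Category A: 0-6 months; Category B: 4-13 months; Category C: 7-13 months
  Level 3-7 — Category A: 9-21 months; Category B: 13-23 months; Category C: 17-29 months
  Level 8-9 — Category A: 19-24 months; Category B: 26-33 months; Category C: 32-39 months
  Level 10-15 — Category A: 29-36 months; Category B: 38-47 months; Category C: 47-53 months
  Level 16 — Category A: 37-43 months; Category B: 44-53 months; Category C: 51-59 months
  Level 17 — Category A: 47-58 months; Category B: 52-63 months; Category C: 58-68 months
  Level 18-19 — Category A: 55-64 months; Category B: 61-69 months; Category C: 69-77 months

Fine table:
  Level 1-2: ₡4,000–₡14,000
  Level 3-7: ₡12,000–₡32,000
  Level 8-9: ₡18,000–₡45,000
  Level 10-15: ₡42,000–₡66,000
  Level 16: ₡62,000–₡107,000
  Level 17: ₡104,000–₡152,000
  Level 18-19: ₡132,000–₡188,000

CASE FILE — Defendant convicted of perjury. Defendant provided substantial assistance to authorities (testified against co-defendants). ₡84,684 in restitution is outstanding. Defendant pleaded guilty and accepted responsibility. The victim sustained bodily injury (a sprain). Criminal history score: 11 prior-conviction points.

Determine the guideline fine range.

₡4,000–₡14,000

Base offense level for perjury: 5.
S1 applies: 5 − 4 = 1.
S2 does not apply.
S3 applies (level before this adjustment is 1 < 8, so +1): 1 + 1 = 2.
S4 applies: 2 − 2 = 0.
S5 does not apply.
S6 applies: 0 + 1 = 1.
Final offense level: 1.
Level 1 falls in the 1-2 band.
Fine table: Level 1-2 → ₡4,000–₡14,000.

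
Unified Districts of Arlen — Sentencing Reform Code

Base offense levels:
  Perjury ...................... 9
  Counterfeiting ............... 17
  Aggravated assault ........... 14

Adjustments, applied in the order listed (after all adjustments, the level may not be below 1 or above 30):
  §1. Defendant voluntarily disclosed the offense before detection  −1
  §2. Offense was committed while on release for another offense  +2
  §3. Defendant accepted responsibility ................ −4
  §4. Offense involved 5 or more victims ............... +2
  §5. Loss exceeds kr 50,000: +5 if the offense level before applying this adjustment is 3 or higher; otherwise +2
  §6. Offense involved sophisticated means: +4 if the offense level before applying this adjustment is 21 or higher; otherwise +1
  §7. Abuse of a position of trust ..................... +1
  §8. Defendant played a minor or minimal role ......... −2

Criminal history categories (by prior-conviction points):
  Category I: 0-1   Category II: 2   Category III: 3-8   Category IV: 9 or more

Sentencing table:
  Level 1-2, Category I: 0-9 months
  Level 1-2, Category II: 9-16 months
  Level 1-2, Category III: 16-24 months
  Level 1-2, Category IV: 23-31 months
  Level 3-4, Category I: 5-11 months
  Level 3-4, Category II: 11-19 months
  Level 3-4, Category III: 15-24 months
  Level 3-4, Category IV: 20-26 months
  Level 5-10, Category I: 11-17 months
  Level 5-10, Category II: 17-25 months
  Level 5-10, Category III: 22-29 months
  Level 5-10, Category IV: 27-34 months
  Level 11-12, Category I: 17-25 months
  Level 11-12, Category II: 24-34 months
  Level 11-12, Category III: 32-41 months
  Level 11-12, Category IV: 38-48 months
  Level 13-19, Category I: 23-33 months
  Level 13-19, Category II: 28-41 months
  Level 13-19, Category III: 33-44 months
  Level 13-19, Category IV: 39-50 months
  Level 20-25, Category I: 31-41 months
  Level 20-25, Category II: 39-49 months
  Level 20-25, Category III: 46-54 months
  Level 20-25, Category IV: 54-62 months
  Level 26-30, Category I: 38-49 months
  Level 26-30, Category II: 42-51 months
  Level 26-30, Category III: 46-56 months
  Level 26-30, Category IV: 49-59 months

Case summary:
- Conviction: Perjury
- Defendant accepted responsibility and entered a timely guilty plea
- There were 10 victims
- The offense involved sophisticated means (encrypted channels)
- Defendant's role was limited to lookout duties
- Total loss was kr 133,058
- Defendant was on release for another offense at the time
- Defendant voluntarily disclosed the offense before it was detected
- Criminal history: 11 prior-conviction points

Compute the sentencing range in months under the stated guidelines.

38-48 months

Base offense level for perjury: 9.
§1 applies: 9 − 1 = 8.
§2 applies: 8 + 2 = 10.
§3 applies: 10 − 4 = 6.
§4 applies: 6 + 2 = 8.
§5 applies (level before this adjustment is 8 ≥ 3, so +5): 8 + 5 = 13.
§6 applies (level before this adjustment is 13 < 21, so +1): 13 + 1 = 14.
§8 applies: 14 − 2 = 12.
Final offense level: 12.
Criminal history: 11 prior points → Category IV (9+).
Level 12 falls in the 11-12 band.
Grid: Level 11-12 × Category IV = 38-48 months.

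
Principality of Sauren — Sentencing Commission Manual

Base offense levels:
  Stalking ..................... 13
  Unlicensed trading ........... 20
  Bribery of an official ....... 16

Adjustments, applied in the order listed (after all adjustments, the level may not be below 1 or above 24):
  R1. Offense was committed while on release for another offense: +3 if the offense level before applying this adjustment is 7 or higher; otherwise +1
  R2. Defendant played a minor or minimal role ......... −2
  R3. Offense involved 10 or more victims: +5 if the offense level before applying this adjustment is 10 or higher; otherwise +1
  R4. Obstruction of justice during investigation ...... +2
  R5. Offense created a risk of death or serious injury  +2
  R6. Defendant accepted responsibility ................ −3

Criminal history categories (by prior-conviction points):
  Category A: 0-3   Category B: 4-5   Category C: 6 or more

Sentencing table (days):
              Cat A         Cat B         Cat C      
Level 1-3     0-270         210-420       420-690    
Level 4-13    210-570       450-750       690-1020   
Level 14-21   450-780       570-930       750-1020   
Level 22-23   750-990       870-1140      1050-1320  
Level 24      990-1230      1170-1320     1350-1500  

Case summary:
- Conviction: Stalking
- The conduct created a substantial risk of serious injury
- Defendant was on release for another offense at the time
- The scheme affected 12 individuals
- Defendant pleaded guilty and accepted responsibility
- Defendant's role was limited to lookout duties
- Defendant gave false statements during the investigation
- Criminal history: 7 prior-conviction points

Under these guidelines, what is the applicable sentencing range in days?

750-1020 days

Base offense level for stalking: 13.
R1 applies (level before this adjustment is 13 ≥ 7, so +3): 13 + 3 = 16.
R2 applies: 16 − 2 = 14.
R3 applies (level before this adjustment is 14 ≥ 10, so +5): 14 + 5 = 19.
R4 applies: 19 + 2 = 21.
R5 applies: 21 + 2 = 23.
R6 applies: 23 − 3 = 20.
Final offense level: 20.
Criminal history: 7 prior points → Category C (6+).
Level 20 falls in the 14-21 band.
Grid: Level 14-21 × Category C = 750-1020 days.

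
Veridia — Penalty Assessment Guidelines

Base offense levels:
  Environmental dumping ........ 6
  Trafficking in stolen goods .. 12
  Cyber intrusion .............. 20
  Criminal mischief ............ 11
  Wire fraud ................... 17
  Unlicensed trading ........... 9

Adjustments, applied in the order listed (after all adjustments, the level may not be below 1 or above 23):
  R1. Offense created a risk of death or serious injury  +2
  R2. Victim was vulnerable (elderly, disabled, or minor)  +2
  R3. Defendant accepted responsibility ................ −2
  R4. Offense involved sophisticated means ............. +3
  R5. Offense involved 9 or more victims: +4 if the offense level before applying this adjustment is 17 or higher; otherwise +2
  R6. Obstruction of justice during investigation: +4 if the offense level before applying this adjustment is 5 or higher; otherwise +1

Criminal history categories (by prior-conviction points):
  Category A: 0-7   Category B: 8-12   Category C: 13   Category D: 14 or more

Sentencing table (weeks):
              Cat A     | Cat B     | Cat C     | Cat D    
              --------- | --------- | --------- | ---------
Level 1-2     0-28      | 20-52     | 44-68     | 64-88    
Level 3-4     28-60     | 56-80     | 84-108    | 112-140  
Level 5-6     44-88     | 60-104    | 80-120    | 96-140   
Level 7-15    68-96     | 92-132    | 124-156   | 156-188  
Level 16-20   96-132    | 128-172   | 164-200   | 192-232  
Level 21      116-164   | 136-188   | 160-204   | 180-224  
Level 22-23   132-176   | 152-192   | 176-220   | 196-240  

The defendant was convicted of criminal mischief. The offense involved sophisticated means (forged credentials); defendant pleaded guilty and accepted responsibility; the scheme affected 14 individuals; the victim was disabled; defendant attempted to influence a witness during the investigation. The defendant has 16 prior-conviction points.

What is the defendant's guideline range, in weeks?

Base offense level for criminal mischief: 11.
R2 applies: 11 + 2 = 13.
R3 applies: 13 − 2 = 11.
R4 applies: 11 + 3 = 14.
R5 applies (level before this adjustment is 14 < 17, so +2): 14 + 2 = 16.
R6 applies (level before this adjustment is 16 ≥ 5, so +4): 16 + 4 = 20.
Final offense level: 20.
Criminal history: 16 prior points → Category D (14+).
Level 20 falls in the 16-20 band.
Grid: Level 16-20 × Category D = 192-232 weeks.

192-232 weeks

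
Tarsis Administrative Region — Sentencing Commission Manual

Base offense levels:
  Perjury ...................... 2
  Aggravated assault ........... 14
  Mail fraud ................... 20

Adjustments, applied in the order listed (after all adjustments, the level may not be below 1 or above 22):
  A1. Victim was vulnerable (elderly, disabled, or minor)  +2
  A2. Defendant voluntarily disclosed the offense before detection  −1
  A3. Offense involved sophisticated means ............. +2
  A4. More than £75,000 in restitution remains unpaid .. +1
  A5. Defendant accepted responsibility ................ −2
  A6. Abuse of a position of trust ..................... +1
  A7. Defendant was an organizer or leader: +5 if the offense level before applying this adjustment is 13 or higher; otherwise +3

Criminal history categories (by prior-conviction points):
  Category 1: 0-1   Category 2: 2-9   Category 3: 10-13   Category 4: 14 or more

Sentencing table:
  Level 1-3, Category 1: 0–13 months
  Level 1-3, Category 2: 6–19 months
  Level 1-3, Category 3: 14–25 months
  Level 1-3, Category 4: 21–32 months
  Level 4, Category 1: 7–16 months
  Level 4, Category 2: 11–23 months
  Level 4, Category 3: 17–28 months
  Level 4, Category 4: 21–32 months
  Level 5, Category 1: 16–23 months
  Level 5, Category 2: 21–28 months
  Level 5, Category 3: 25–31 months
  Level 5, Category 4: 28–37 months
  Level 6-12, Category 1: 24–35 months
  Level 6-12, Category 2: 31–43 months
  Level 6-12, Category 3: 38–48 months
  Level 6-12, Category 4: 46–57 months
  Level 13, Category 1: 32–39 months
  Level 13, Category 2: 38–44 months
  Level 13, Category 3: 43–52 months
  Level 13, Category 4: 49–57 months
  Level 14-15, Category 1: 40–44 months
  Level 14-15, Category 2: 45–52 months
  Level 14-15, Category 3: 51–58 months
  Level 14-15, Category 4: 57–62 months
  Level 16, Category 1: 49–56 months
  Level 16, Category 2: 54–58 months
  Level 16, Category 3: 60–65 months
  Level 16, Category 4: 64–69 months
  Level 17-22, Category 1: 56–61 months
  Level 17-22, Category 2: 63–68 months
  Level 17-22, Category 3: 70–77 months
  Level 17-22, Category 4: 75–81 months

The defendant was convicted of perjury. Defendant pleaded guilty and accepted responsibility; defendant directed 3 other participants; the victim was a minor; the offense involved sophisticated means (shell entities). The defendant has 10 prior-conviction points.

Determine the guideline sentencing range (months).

38-48 months

Base offense level for perjury: 2.
A1 applies: 2 + 2 = 4.
A2 does not apply.
A3 applies: 4 + 2 = 6.
A4 does not apply.
A5 applies: 6 − 2 = 4.
A7 applies (level before this adjustment is 4 < 13, so +3): 4 + 3 = 7.
Final offense level: 7.
Criminal history: 10 prior points → Category 3 (10-13).
Level 7 falls in the 6-12 band.
Grid: Level 6-12 × Category 3 = 38-48 months.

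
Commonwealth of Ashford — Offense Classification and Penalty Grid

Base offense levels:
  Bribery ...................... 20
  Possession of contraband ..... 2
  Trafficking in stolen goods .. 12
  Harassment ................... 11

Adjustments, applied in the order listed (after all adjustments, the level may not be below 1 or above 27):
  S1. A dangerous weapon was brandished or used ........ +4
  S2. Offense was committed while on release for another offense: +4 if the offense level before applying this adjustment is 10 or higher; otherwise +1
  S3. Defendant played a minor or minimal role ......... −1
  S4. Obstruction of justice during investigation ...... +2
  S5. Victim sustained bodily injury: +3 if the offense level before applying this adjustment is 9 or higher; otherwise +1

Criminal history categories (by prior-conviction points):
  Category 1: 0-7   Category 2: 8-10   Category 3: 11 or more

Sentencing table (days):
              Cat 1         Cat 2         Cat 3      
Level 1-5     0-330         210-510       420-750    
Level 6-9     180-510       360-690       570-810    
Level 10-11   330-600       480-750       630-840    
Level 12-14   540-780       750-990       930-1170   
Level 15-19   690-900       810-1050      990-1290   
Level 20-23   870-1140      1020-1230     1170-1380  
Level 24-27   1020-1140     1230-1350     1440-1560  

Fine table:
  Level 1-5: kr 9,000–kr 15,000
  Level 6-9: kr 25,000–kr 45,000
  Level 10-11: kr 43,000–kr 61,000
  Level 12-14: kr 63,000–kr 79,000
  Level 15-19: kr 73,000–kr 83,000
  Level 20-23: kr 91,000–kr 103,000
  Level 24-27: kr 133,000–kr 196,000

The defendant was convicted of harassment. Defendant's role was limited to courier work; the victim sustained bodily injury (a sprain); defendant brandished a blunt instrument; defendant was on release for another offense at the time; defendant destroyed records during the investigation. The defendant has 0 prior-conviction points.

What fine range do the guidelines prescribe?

kr 91,000–kr 103,000

Base offense level for harassment: 11.
S1 applies: 11 + 4 = 15.
S2 applies (level before this adjustment is 15 ≥ 10, so +4): 15 + 4 = 19.
S3 applies: 19 − 1 = 18.
S4 applies: 18 + 2 = 20.
S5 applies (level before this adjustment is 20 ≥ 9, so +3): 20 + 3 = 23.
Final offense level: 23.
Level 23 falls in the 20-23 band.
Fine table: Level 20-23 → kr 91,000–kr 103,000.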